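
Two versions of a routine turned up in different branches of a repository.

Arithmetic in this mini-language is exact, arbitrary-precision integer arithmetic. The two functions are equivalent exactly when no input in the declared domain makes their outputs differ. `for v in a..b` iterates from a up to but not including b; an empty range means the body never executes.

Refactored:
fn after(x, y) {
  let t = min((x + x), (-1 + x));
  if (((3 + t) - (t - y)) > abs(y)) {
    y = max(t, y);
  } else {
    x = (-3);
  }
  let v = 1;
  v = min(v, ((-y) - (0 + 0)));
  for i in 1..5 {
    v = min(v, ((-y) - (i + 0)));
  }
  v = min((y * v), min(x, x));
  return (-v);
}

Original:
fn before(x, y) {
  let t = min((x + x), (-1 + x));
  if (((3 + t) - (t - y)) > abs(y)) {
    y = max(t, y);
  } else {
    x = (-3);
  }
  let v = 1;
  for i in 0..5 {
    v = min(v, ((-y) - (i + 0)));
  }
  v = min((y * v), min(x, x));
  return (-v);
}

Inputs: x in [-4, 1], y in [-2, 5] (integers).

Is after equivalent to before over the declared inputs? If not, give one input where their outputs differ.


Reading the diff, among the changes: arithmetic usage differs; constant usage differs; min/max/abs usage differs; statement counts differ; loop structure differs.
Spot check at x=-3, y=3 — before: t becomes -6; next (((3 + t) - (t - y)) > abs(y)) evaluates to true; next y becomes 3; next v becomes 1; next at i=0:; next v becomes -3; next at i=1:; next v becomes -4; next at i=2:; next v becomes -5; next at i=3:; next v becomes -6; next at i=4:; next v becomes -7; next v becomes -21; next final value 21. after: t becomes -6; next (((3 + t) - (t - y)) > abs(y)) evaluates to true; next y becomes 3; next v becomes 1; next v becomes -3; next at i=1:; next v becomes -4; next at i=2:; next v becomes -5; next at i=3:; next v becomes -6; next at i=4:; next v becomes -7; next v becomes -21; next final value 21. Both give 21.
Sweeping the whole domain (48 inputs) finds no disagreement.
verdict: equivalent


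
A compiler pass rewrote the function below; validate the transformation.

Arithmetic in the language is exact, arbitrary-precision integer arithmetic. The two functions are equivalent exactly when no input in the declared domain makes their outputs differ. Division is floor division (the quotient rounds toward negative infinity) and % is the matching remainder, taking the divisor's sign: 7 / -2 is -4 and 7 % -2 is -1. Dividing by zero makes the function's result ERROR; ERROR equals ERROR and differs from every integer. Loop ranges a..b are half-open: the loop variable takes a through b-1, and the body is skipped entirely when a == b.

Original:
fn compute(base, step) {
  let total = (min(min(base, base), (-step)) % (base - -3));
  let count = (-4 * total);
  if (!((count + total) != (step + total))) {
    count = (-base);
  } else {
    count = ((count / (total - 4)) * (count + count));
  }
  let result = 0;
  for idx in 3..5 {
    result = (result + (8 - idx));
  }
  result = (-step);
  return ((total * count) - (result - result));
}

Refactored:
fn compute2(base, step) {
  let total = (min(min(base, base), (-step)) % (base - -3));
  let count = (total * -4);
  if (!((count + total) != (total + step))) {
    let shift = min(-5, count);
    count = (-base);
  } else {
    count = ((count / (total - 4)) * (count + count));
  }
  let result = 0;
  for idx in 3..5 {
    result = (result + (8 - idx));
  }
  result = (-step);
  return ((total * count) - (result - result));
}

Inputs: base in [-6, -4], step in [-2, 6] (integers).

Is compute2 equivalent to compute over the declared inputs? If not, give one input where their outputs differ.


Reading the diff, among the changes: local variable names differ; and constant usage differs; and min/max/abs usage differs; and statement counts differ.
Tracing base=-4, step=-1: compute: total = 0; count = 0; (!((count + total) != (step + total))) -> false; count = 0; result = 0; [idx=3]; result = 5; [idx=4]; result = 9; result = 1; return 0 | compute2: total = 0; count = 0; (!((count + total) != (total + step))) -> false; count = 0; result = 0; [idx=3]; result = 5; [idx=4]; result = 9; result = 1; return 0 — matching result 0.
Sweeping the whole domain (27 inputs) finds no disagreement.
verdict: equivalent


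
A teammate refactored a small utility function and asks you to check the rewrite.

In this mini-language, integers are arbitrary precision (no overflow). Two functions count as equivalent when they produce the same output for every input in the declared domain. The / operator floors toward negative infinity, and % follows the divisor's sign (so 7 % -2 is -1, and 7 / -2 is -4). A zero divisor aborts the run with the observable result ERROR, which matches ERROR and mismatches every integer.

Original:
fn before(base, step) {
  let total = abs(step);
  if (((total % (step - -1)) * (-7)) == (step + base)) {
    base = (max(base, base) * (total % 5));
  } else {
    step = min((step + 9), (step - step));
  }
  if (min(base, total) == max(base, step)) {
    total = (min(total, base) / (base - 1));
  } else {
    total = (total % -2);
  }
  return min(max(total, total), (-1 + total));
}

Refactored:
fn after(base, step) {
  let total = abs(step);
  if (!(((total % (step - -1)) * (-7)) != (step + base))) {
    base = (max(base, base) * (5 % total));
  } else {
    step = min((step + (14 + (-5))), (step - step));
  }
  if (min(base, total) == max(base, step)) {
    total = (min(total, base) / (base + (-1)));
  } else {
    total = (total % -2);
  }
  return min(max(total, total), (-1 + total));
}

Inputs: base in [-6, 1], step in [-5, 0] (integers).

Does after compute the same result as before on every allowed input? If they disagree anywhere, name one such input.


Not equivalent: base=0, step=0 separates them (-1 vs ERROR).
before: total=0, then (((total % (step - -1)) * (-7)) == (step + base)) is true, then base=0, then (min(base, total) == max(base, step)) is true, then total=0, then returns -1
after: total=0, then (!(((total % (step - -1)) * (-7)) != (step + base))) is true, then a zero divisor aborts: ERROR
verdict: not equivalent; witness: base=0, step=0


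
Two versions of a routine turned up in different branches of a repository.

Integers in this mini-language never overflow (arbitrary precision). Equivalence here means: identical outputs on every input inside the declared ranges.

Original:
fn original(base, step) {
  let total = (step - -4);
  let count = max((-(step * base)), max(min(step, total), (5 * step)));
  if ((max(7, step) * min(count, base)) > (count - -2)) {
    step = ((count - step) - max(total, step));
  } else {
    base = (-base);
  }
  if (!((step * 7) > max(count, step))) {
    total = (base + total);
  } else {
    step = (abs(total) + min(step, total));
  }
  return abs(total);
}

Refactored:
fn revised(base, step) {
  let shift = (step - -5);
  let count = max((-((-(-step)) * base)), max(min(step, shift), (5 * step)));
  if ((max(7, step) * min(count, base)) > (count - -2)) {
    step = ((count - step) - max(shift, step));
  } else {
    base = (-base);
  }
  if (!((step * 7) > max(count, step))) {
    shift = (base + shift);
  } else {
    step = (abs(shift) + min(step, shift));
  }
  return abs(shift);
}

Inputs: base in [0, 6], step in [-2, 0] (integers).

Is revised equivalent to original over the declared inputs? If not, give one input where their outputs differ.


Not equivalent: base=0, step=-2 separates them (2 vs 3).
original: total := 2 | count := 0 | ((max(7, step) * min(count, base)) > (count - -2)): false | base := 0 | (!((step * 7) > max(count, step))): true | total := 2 | result 2
revised: shift := 3 | count := 0 | ((max(7, step) * min(count, base)) > (count - -2)): false | base := 0 | (!((step * 7) > max(count, step))): true | shift := 3 | result 3
verdict: not equivalent; witness: base=0, step=-2


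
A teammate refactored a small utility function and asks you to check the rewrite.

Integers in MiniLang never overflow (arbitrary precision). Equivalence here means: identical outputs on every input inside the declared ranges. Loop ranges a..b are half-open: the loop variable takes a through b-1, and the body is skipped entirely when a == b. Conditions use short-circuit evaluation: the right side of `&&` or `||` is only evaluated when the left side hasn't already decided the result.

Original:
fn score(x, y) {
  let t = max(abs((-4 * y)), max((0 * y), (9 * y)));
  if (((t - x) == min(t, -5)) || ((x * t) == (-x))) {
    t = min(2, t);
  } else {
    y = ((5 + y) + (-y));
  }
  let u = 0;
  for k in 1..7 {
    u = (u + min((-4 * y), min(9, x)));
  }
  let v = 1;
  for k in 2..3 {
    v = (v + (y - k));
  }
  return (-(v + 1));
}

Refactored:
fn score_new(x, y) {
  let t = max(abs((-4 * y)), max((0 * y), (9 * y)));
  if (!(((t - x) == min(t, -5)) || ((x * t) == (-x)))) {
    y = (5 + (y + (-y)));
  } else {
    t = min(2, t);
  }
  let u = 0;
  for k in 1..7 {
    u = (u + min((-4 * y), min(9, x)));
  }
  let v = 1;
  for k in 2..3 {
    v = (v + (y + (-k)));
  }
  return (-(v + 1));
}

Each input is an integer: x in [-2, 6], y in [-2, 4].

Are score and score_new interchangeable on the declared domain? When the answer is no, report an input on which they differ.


Comparing the listings, the differences include: arithmetic usage differs, plus boolean connective usage differs.
As a probe, take x=6, y=4: score runs t=36, then (((t - x) == min(t, -5)) || ((x * t) == (-x))) is false, then y=5, then u=0, then (k=1), then u=-20, then (k=2), then u=-40, then (k=3), then u=-60, then (k=4), then u=-80, then (k=5), then u=-100, then (k=6), then u=-120, then v=1, then (k=2), then v=4, then returns -5; score_new runs t=36, then (!(((t - x) == min(t, -5)) || ((x * t) == (-x)))) is true, then y=5, then u=0, then (k=1), then u=-20, then (k=2), then u=-40, then (k=3), then u=-60, then (k=4), then u=-80, then (k=5), then u=-100, then (k=6), then u=-120, then v=1, then (k=2), then v=4, then returns -5; both end at -5.
An exhaustive pass over the 63 declared inputs shows identical outputs.
verdict: equivalent


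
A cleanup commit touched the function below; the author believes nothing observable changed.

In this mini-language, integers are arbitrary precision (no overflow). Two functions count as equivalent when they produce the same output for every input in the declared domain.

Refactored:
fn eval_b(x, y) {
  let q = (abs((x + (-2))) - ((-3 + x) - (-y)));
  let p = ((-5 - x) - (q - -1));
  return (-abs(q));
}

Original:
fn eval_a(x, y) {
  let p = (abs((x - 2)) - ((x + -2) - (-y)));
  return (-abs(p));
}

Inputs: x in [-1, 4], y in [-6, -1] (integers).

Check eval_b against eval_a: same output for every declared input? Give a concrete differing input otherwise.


Consider the input x=-1, y=-6.
eval_a: p becomes 12; next final value -12
eval_b: q becomes 13; next p becomes -18; next final value -13
-12 against -13: the behavior changed.
verdict: not equivalent; witness: x=-1, y=-6


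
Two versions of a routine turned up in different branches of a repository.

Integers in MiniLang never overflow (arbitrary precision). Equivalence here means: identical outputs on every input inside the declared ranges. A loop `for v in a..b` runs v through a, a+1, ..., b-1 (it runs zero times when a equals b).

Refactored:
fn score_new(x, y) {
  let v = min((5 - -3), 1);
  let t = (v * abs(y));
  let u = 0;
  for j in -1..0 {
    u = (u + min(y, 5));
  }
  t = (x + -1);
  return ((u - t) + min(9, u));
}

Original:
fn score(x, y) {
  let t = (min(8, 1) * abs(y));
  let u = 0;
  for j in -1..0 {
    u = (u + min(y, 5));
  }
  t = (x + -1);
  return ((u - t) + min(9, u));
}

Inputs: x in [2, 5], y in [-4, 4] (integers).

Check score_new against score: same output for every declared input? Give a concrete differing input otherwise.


Comparing the listings, the differences include: statement counts differ, plus arithmetic usage differs, plus local variable names differ, plus constant usage differs.
As a probe, take x=2, y=3: score runs t = 3; u = 0; [j=-1]; u = 3; t = 1; return 5; score_new runs v = 1; t = 3; u = 0; [j=-1]; u = 3; t = 1; return 5; both end at 5.
An exhaustive pass over the 36 declared inputs shows identical outputs.
verdict: equivalent


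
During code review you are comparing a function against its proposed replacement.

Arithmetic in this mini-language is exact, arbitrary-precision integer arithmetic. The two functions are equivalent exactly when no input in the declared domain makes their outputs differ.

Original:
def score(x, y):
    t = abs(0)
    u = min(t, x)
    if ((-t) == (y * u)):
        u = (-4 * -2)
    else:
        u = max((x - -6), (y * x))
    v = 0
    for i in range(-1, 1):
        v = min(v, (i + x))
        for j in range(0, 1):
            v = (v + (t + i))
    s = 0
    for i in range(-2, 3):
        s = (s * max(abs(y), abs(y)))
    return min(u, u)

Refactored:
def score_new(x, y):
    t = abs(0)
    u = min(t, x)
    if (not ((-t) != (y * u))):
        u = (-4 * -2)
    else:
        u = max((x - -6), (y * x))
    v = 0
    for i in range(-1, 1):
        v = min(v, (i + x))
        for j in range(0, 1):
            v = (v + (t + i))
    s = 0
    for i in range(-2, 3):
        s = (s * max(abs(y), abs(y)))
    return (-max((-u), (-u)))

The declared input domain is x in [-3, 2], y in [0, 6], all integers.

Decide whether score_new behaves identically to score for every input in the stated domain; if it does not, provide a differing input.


Equivalent — the differences include comparison usage differs, plus boolean connective usage differs, plus min/max/abs usage differs, yet no declared input distinguishes the two.
Spot check at x=0, y=2 — score: t = 0; u = 0; ((-t) == (y * u)) -> true; u = 8; v = 0; [i=-1]; v = -1; [j=0]; v = -2; [i=0]; v = -2; [j=0]; v = -2; s = 0; [i=-2]; s = 0; [i=-1]; s = 0; [i=0]; s = 0; [i=1]; s = 0; [i=2]; s = 0; return 8. score_new: t = 0; u = 0; (not ((-t) != (y * u))) -> true; u = 8; v = 0; [i=-1]; v = -1; [j=0]; v = -2; [i=0]; v = -2; [j=0]; v = -2; s = 0; [i=-2]; s = 0; [i=-1]; s = 0; [i=0]; s = 0; [i=1]; s = 0; [i=2]; s = 0; return 8. Both give 8.
Checked all 42 inputs in the declared domain: the outputs agree on every one.
verdict: equivalent


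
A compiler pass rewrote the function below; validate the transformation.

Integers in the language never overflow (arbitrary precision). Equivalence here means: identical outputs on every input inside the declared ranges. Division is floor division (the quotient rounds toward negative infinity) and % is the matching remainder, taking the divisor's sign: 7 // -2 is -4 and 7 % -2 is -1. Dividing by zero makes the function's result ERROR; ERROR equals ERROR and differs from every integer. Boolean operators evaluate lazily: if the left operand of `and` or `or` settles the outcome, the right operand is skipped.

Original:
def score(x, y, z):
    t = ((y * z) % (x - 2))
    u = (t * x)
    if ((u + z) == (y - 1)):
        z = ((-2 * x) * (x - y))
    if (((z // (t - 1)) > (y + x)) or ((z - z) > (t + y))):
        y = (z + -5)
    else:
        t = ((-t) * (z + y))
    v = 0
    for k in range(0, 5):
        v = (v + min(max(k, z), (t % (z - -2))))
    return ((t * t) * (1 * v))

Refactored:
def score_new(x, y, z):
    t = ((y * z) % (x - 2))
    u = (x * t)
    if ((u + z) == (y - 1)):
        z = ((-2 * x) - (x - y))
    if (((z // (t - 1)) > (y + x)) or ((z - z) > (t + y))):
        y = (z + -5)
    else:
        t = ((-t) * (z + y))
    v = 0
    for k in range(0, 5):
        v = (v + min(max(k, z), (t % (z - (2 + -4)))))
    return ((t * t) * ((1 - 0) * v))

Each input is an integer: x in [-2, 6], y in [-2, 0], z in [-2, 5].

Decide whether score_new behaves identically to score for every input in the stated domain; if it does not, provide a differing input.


There is a counterexample at x=-1, y=0, z=-1: ERROR on one side, 0 on the other.
score: t=0, then u=0, then ((u + z) == (y - 1)) is true, then z=-2, then (((z // (t - 1)) > (y + x)) or ((z - z) > (t + y))) is true, then y=-7, then v=0, then (k=0), then a zero divisor aborts: ERROR
score_new: t=0, then u=0, then ((u + z) == (y - 1)) is true, then z=3, then (((z // (t - 1)) > (y + x)) or ((z - z) > (t + y))) is false, then t=0, then v=0, then (k=0), then v=0, then (k=1), then v=0, then (k=2), then v=0, then (k=3), then v=0, then (k=4), then v=0, then returns 0
verdict: not equivalent; witness: x=-1, y=0, z=-1


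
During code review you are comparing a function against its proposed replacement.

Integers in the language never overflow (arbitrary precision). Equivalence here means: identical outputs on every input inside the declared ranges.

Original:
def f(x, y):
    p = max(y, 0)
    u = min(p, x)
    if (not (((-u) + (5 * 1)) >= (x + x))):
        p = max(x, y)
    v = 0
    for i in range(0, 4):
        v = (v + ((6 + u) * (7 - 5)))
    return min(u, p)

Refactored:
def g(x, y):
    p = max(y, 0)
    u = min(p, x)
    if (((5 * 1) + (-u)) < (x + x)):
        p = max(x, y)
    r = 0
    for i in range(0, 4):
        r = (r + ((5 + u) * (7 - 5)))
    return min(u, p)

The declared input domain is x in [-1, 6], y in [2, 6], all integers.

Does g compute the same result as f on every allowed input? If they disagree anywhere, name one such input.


Equivalent. The one real change (`6` became `5`) has no effect anywhere in the declared ranges.
Sweeping the whole domain (40 inputs) finds no disagreement.
One worked example (x=-1, y=4) — f: p = 4; u = -1; (not (((-u) + (5 * 1)) >= (x + x))) -> false; v = 0; [i=0]; v = 10; [i=1]; v = 20; [i=2]; v = 30; [i=3]; v = 40; return -1; g: p = 4; u = -1; (((5 * 1) + (-u)) < (x + x)) -> false; r = 0; [i=0]; r = 8; [i=1]; r = 16; [i=2]; r = 24; [i=3]; r = 32; return -1; agreement on -1.
verdict: equivalent


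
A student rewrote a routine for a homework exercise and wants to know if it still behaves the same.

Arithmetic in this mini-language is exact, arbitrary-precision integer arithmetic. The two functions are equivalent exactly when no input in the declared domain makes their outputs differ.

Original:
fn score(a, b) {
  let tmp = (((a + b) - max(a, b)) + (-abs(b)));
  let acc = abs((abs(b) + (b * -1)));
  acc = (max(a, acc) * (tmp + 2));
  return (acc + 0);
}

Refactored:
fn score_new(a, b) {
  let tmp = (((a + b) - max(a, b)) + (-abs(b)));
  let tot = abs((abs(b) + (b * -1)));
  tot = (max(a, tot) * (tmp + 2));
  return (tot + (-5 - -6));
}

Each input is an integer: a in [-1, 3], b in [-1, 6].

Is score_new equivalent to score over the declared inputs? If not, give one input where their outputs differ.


Evaluate both at a=-1, b=-1.
score: tmp := -2 | acc := 2 | acc := 0 | result 0
score_new: tmp := -2 | tot := 2 | tot := 0 | result 1
0 != 1, so the rewrite changes behavior.
verdict: not equivalent; witness: a=-1, b=-1


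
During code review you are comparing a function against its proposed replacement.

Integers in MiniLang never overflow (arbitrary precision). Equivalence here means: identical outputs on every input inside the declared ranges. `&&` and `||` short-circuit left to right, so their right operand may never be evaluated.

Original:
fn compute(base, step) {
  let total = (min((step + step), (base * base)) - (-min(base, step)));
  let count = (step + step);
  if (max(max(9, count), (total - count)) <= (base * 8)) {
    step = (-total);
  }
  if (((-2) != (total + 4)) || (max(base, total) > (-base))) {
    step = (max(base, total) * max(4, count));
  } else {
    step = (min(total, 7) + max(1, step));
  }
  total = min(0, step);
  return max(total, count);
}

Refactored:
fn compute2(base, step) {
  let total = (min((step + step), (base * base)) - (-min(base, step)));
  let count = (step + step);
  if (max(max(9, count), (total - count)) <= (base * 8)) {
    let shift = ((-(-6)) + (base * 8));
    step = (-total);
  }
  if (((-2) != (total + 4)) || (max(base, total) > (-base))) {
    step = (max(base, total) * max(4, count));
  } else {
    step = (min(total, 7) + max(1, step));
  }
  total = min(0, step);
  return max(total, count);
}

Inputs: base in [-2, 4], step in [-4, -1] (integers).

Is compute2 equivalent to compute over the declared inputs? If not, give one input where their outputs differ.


Although constant usage differs, plus arithmetic usage differs, plus statement counts differ, plus local variable names differ, 28/28 inputs agree.
verdict: equivalent


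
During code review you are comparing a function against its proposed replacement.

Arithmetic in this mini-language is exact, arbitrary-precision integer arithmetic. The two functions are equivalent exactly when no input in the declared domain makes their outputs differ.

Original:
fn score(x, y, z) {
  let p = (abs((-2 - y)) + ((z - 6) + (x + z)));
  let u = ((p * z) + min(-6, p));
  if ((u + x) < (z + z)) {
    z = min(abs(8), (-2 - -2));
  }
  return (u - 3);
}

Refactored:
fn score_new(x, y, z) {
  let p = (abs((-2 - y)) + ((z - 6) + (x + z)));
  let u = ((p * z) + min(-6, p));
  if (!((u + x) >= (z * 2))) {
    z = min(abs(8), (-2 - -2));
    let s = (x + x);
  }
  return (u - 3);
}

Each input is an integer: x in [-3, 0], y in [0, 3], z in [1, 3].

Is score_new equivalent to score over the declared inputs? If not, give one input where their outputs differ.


Reading the diff, among the changes: boolean connective usage differs; and local variable names differ; and constant usage differs; and arithmetic usage differs; and statement counts differ; and comparison usage differs.
As a probe, take x=-1, y=0, z=3: score runs p = 1; u = -3; ((u + x) < (z + z)) -> true; z = 0; return -6; score_new runs p = 1; u = -3; (!((u + x) >= (z * 2))) -> true; z = 0; s = -2; return -6; both end at -6.
Sweeping the whole domain (48 inputs) finds no disagreement.
verdict: equivalent


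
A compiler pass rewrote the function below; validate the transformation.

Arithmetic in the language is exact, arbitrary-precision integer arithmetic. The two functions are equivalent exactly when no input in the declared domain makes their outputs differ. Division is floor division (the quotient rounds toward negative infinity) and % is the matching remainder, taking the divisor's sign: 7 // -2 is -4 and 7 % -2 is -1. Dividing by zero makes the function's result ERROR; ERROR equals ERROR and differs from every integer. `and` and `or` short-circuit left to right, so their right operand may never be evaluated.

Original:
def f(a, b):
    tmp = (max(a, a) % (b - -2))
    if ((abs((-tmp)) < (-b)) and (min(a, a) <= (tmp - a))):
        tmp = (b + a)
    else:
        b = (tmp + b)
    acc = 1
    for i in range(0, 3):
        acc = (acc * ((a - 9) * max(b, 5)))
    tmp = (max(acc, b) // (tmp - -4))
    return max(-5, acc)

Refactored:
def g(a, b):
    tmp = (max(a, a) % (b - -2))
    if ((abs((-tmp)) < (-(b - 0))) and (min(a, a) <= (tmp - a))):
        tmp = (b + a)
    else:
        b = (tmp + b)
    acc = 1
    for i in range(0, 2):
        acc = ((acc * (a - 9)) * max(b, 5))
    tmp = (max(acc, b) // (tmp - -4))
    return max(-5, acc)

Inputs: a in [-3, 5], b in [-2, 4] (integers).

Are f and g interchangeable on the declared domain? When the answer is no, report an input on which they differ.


Try a=-3, b=0.
f: tmp = 1; ((abs((-tmp)) < (-b)) and (min(a, a) <= (tmp - a))) -> false; b = 1; acc = 1; [i=0]; acc = -60; [i=1]; acc = 3600; [i=2]; acc = -216000; tmp = 0; return -5
g: tmp = 1; ((abs((-tmp)) < (-(b - 0))) and (min(a, a) <= (tmp - a))) -> false; b = 1; acc = 1; [i=0]; acc = -60; [i=1]; acc = 3600; tmp = 720; return 3600
-5 vs 3600 — the two versions disagree here.
verdict: not equivalent; witness: a=-3, b=0


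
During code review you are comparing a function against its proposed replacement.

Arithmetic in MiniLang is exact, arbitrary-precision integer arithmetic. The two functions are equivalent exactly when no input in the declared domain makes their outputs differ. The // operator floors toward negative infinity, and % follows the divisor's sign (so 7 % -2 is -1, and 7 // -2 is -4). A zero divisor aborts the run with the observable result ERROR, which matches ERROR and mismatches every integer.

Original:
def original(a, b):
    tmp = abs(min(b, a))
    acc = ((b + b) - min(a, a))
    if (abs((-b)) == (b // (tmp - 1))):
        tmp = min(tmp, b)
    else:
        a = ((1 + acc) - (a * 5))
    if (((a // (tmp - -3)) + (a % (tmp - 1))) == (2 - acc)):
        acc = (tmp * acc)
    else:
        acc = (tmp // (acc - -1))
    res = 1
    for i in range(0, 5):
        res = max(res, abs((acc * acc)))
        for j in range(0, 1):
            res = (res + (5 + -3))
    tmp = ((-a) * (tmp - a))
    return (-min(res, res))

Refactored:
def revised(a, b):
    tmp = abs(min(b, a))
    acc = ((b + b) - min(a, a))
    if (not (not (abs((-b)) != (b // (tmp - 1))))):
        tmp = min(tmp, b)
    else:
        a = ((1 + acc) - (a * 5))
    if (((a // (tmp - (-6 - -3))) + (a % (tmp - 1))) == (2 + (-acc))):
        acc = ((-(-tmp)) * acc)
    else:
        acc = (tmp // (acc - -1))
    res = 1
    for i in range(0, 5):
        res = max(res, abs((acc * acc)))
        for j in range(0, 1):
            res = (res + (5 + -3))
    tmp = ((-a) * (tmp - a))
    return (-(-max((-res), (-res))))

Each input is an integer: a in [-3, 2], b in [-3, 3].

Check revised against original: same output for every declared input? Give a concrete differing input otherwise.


a=-3, b=-3 yields -14 from original but ERROR from revised.
verdict: not equivalent; witness: a=-3, b=-3


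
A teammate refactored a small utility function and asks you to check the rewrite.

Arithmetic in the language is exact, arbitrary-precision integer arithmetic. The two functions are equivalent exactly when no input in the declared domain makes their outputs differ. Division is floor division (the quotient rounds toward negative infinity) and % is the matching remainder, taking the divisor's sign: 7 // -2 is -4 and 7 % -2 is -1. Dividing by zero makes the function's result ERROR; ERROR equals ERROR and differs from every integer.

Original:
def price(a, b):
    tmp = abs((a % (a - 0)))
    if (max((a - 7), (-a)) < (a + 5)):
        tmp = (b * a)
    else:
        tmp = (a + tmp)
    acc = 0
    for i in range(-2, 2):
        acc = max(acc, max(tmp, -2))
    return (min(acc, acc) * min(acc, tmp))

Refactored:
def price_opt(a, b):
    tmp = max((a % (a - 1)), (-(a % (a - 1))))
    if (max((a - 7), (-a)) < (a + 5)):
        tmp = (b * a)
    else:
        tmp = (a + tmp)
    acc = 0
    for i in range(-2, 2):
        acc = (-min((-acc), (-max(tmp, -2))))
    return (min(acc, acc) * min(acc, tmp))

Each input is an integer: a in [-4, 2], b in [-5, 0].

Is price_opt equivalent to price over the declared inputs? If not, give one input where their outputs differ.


The rewrite breaks on a=0, b=-5, where the results are ERROR and 0.
price: a zero divisor aborts: ERROR
price_opt: tmp=0, then (max((a - 7), (-a)) < (a + 5)) is true, then tmp=0, then acc=0, then (i=-2), then acc=0, then (i=-1), then acc=0, then (i=0), then acc=0, then (i=1), then acc=0, then returns 0
verdict: not equivalent; witness: a=0, b=-5


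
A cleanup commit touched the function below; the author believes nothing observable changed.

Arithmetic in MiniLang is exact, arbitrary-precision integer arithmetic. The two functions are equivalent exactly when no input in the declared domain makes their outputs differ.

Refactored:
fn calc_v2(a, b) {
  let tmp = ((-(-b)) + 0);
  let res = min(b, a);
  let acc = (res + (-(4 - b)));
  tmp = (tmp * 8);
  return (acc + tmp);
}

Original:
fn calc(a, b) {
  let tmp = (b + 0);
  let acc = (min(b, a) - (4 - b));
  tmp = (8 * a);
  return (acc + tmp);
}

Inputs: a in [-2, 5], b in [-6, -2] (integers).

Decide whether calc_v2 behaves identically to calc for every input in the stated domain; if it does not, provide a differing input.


Consider the input a=-2, b=-6.
calc: tmp=-6, then acc=-16, then tmp=-16, then returns -32
calc_v2: tmp=-6, then res=-6, then acc=-16, then tmp=-48, then returns -64
-32 and -64 differ, so these are not the same function on this domain.
verdict: not equivalent; witness: a=-2, b=-6


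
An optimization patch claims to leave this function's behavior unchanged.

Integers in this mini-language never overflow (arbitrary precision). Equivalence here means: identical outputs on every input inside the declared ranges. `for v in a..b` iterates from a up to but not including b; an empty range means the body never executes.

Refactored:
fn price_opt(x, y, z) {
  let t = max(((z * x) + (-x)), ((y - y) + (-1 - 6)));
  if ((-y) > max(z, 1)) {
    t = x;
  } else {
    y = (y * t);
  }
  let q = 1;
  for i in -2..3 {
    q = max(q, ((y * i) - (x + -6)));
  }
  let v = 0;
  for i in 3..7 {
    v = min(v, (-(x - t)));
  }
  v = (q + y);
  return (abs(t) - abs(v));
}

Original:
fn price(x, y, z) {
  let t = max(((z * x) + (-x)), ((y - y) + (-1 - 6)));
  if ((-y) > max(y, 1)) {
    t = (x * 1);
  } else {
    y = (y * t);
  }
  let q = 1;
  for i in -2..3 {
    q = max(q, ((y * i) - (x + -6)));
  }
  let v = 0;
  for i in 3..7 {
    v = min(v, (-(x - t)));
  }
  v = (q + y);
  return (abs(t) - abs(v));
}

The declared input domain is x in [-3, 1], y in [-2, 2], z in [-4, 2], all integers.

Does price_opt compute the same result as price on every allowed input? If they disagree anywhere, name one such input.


Run the pair on x=-3, y=-2, z=2.
price: t = -3; ((-y) > max(y, 1)) -> true; t = -3; q = 1; [i=-2]; q = 13; [i=-1]; q = 13; [i=0]; q = 13; [i=1]; q = 13; [i=2]; q = 13; v = 0; [i=3]; v = 0; [i=4]; v = 0; [i=5]; v = 0; [i=6]; v = 0; v = 11; return -8
price_opt: t = -3; ((-y) > max(z, 1)) -> false; y = 6; q = 1; [i=-2]; q = 1; [i=-1]; q = 3; [i=0]; q = 9; [i=1]; q = 15; [i=2]; q = 21; v = 0; [i=3]; v = 0; [i=4]; v = 0; [i=5]; v = 0; [i=6]; v = 0; v = 27; return -24
-8 != -24, so the rewrite changes behavior.
verdict: not equivalent; witness: x=-3, y=-2, z=2


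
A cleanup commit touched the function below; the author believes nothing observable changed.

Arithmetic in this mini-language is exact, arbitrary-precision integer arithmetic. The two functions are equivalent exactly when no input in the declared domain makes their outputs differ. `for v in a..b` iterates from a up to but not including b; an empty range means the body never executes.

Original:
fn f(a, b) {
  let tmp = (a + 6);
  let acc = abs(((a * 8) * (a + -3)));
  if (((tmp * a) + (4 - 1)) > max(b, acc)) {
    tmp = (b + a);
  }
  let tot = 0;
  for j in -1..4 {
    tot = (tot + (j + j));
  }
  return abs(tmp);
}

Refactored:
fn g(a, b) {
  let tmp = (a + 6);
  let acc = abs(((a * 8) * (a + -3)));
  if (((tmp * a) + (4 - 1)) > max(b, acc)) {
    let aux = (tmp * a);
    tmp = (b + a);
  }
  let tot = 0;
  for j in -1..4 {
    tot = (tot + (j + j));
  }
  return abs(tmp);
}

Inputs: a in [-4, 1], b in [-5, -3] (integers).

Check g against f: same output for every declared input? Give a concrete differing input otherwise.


Changes here: arithmetic usage differs; local variable names differ; statement counts differ; the full 18-point sweep finds no disagreement.
verdict: equivalent


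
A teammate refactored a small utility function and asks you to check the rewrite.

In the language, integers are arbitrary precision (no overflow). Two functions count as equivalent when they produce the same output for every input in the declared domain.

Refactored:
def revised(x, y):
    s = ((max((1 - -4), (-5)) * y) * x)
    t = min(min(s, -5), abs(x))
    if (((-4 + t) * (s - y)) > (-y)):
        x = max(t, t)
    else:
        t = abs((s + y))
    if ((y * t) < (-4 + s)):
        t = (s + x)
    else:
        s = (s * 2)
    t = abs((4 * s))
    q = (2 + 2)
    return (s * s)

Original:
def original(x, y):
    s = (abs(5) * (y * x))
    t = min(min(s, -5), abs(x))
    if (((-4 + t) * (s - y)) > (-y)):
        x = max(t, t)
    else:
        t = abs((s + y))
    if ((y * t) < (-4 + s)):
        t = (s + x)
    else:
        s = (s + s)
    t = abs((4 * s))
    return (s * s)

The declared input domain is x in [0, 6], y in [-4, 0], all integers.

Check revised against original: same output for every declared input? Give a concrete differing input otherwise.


Reading the diff, among the changes: statement counts differ; and min/max/abs usage differs; and arithmetic usage differs; and constant usage differs; and local variable names differ.
Tracing x=0, y=0: original: s := 0 | t := -5 | (((-4 + t) * (s - y)) > (-y)): false | t := 0 | ((y * t) < (-4 + s)): false | s := 0 | t := 0 | result 0 | revised: s := 0 | t := -5 | (((-4 + t) * (s - y)) > (-y)): false | t := 0 | ((y * t) < (-4 + s)): false | s := 0 | t := 0 | q := 4 | result 0 — matching result 0.
An exhaustive pass over the 35 declared inputs shows identical outputs.
verdict: equivalent


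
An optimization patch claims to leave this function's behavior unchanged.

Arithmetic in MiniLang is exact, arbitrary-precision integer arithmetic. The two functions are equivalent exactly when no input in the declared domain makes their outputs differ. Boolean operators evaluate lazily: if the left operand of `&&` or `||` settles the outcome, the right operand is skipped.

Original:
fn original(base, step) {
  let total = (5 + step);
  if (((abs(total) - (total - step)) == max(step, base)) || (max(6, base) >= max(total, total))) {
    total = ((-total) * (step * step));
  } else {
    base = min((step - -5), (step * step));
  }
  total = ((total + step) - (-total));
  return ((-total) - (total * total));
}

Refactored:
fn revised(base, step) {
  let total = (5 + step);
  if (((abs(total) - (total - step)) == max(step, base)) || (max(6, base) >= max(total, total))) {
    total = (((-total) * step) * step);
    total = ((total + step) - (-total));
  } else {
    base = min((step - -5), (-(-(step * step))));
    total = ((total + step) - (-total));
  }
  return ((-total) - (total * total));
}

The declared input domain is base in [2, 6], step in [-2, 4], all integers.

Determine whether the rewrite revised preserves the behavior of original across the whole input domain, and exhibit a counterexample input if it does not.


Reading the diff, among the changes: statement counts differ; also arithmetic usage differs.
One worked example (base=6, step=-2) — original: total := 3 | (((abs(total) - (total - step)) == max(step, base)) || (max(6, base) >= max(total, total))): true | total := -12 | total := -26 | result -650; revised: total := 3 | (((abs(total) - (total - step)) == max(step, base)) || (max(6, base) >= max(total, total))): true | total := -12 | total := -26 | result -650; agreement on -650.
Every one of the 35 inputs gives matching results.
verdict: equivalent


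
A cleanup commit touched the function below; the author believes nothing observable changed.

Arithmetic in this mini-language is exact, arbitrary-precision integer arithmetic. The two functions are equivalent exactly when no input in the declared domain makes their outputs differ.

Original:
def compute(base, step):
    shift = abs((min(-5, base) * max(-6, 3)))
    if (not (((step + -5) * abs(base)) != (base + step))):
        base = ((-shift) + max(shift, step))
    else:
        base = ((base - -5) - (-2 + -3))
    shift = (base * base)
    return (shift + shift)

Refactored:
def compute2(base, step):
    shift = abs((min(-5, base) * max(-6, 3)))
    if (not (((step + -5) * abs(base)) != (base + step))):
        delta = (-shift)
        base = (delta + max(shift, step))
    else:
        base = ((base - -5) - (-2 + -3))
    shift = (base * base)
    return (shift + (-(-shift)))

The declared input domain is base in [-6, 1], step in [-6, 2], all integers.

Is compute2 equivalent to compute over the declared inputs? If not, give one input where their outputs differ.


Comparing the listings, the differences include: statement counts differ, and local variable names differ.
One worked example (base=1, step=2) — compute: shift=15, then (not (((step + -5) * abs(base)) != (base + step))) is false, then base=11, then shift=121, then returns 242; compute2: shift=15, then (not (((step + -5) * abs(base)) != (base + step))) is false, then base=11, then shift=121, then returns 242; agreement on 242.
Checked all 72 inputs in the declared domain: the outputs agree on every one.
verdict: equivalent


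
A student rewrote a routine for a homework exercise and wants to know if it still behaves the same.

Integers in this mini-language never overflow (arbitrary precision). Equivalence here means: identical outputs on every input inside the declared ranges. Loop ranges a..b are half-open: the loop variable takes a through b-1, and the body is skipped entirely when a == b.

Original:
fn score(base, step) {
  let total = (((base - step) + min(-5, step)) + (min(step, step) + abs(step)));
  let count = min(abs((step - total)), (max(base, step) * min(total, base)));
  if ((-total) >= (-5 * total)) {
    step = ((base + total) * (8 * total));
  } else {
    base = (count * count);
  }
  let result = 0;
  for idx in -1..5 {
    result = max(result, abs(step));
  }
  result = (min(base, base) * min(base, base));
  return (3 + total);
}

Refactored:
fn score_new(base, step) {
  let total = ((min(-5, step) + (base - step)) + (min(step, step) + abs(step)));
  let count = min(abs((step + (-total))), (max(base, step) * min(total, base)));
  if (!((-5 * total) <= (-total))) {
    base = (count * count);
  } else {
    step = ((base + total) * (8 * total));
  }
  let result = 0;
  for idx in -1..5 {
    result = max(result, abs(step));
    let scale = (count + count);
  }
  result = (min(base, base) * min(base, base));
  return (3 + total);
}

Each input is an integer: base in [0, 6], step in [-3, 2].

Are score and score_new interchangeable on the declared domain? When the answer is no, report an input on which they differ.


The two versions differ — the changes include statement counts differ; comparison usage differs; boolean connective usage differs; arithmetic usage differs; local variable names differ.
As a probe, take base=0, step=0: score runs total := -5 | count := 0 | ((-total) >= (-5 * total)): false | base := 0 | result := 0 | iter idx=-1: | result := 0 | iter idx=0: | result := 0 | iter idx=1: | result := 0 | iter idx=2: | result := 0 | iter idx=3: | result := 0 | iter idx=4: | result := 0 | result := 0 | result -2; score_new runs total := -5 | count := 0 | (!((-5 * total) <= (-total))): true | base := 0 | result := 0 | iter idx=-1: | result := 0 | scale := 0 | iter idx=0: | result := 0 | scale := 0 | iter idx=1: | result := 0 | scale := 0 | iter idx=2: | result := 0 | scale := 0 | iter idx=3: | result := 0 | scale := 0 | iter idx=4: | result := 0 | scale := 0 | result := 0 | result -2; both end at -2.
An exhaustive pass over the 42 declared inputs shows identical outputs.
verdict: equivalent


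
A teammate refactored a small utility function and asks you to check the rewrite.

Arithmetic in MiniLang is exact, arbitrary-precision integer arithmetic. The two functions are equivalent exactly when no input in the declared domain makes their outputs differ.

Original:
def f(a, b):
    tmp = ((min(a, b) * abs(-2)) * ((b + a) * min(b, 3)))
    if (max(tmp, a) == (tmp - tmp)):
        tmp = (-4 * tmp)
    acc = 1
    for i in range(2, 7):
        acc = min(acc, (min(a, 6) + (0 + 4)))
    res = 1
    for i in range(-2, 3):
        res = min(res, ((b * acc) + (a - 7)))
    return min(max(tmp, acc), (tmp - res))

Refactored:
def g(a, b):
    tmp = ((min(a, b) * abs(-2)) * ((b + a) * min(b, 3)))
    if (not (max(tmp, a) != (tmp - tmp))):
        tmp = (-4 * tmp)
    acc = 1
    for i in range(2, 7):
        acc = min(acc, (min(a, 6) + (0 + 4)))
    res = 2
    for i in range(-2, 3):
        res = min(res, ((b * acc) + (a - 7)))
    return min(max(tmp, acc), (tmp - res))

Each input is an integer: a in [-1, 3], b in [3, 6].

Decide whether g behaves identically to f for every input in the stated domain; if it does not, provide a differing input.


Input a=3, b=6: 161 from f versus 160 from g.
verdict: not equivalent; witness: a=3, b=6


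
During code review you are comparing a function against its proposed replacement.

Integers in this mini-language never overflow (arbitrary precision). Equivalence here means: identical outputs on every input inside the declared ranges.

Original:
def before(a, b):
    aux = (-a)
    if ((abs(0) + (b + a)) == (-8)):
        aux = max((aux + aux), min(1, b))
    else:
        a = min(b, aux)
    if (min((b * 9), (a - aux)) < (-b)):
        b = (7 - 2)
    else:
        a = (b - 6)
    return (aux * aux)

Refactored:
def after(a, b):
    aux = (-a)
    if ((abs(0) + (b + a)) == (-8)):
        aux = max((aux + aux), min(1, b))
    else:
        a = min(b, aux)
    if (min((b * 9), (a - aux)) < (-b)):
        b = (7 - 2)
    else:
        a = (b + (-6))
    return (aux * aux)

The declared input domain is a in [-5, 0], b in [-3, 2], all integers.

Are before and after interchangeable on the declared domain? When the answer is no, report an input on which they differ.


Changes here: arithmetic usage differs; the full 36-point sweep finds no disagreement.
verdict: equivalent
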